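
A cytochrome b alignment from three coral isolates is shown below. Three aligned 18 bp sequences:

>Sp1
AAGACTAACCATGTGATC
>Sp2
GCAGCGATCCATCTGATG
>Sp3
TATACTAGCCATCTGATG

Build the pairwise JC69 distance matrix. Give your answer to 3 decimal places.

d(Sp1,Sp2) = 0.673, d(Sp1,Sp3) = 0.347, d(Sp2,Sp3) = 0.441

Sp1–Sp2: 8/18 sites differ → p ≈ 0.444444, d = −0.75 ln(1 − 0.592592) = 0.673455 ≈ 0.673.
Sp1–Sp3: 5/18 sites differ → p ≈ 0.277778, d = −0.75 ln(1 − 0.370371) = 0.346968 ≈ 0.347.
Sp2–Sp3: 6/18 sites differ → p ≈ 0.333333, d = −0.75 ln(1 − 0.444444) = 0.440839 ≈ 0.441.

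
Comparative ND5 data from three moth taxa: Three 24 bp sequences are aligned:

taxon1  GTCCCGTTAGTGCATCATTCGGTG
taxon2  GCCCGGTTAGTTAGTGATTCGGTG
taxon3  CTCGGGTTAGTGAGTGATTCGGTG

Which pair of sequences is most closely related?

taxon1–taxon2: 6/24 differ, p = 0.250, d = 0.304.
taxon1–taxon3: 6/24 differ, p = 0.250, d = 0.304.
taxon2–taxon3: 4/24 differ, p = 0.167, d = 0.188.
The smallest distance is between taxon2 and taxon3.

taxon2 and taxon3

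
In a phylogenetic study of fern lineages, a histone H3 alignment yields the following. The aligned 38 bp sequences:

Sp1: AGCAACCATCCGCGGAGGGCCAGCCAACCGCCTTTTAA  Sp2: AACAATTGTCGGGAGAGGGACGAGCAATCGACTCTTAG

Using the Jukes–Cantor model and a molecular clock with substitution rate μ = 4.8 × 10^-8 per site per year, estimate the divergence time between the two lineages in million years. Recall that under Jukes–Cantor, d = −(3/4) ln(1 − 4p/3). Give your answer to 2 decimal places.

The sequences differ at 15 of 38 sites, so p = 15/38 ≈ 0.394737.
d = −(3/4) ln(1 − 4p/3) = −0.75 ln(1 − 0.526316) = −0.75 ln(0.473684)
  = −0.75 × (-0.747215) = 0.560411 substitutions/site.
Under a molecular clock d = 2μt, so t = d/(2μ) = 0.560411 / (2 × 4.8 × 10^-8) = 5.84 million years.

5.84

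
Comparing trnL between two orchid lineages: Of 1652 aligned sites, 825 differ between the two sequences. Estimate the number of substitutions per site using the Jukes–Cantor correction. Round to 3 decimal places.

p = 825/1652 ≈ 0.499395.
d = −(3/4) ln(1 − 4p/3) = −0.75 ln(1 − 0.66586) = −0.75 ln(0.33414)
  = −0.75 × (-1.096195) = 0.822146 substitutions/site.

0.822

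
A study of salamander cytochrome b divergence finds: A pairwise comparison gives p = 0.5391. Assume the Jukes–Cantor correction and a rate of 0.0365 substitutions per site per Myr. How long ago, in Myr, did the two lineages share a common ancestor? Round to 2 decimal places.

13.03

d = −(3/4) ln(1 − 4p/3) = −0.75 ln(1 − 0.7188) = −0.75 ln(0.2812)
  = −0.75 × (-1.268689) = 0.951517 substitutions/site.
Under a molecular clock d = 2μt, so t = d/(2μ) = 0.951517 / (2 × 0.0365) = 13.03 Myr.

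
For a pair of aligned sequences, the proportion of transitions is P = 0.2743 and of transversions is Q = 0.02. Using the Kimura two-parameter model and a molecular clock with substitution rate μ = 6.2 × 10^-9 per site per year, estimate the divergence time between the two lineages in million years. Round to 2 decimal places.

Under the Kimura two-parameter model, d = −½ ln(1 − 2P − Q) − ¼ ln(1 − 2Q).
1 − 2P − Q = 0.4314, giving −½ ln(0.4314) = 0.420360.
1 − 2Q = 0.96, giving −¼ ln(0.96) = 0.010205.
d = 0.420360 + 0.010205 = 0.430565.
Under a molecular clock d = 2μt, so t = d/(2μ) = 0.430565 / (2 × 6.2 × 10^-9) = 34.72 million years.

34.72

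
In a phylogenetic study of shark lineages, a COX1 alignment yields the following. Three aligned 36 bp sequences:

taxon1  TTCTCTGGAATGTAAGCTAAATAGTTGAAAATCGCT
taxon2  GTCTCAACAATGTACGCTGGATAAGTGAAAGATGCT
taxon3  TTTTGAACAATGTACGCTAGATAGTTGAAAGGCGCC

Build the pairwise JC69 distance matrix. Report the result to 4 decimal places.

d(taxon1,taxon2) = 0.4408, d(taxon1,taxon3) = 0.3470, d(taxon2,taxon3) = 0.3041

taxon1–taxon2: 12/36 sites differ → p ≈ 0.333333, d = −0.75 ln(1 − 0.444444) = 0.440839 ≈ 0.4408.
taxon1–taxon3: 10/36 sites differ → p ≈ 0.277778, d = −0.75 ln(1 − 0.370371) = 0.346968 ≈ 0.3470.
taxon2–taxon3: 9/36 sites differ → p = 0.25, d = −0.75 ln(1 − 0.333333) = 0.304098 ≈ 0.3041.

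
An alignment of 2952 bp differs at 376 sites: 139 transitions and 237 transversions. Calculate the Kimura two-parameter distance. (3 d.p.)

P = 139/2952 ≈ 0.047087 and Q = 237/2952 ≈ 0.080285.
Under the Kimura two-parameter model, d = −½ ln(1 − 2P − Q) − ¼ ln(1 − 2Q).
1 − 2P − Q = 0.825541, giving −½ ln(0.825541) = 0.095858.
1 − 2Q = 0.83943, giving −¼ ln(0.83943) = 0.043758.
d = 0.095858 + 0.043758 = 0.139616.

0.140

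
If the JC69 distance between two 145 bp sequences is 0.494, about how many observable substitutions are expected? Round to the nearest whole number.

52

Invert JC69: p = (3/4)(1 − e^(−4d/3)) = 0.75 × (1 − e^(-0.658667)) = 0.75 × (1 − 0.517541) = 0.361844.
Expected differing sites = pL ≈ 0.361844 × 145 = 52.46738 ≈ 52.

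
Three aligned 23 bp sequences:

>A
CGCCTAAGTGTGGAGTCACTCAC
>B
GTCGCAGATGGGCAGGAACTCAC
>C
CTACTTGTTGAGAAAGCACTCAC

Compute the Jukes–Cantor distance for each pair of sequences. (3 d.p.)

A–B: 10/23 sites differ → p ≈ 0.434783, d = −0.75 ln(1 − 0.579711) = 0.650110 ≈ 0.650.
A–C: 9/23 sites differ → p ≈ 0.391304, d = −0.75 ln(1 − 0.521739) = 0.553199 ≈ 0.553.
B–C: 10/23 sites differ → p ≈ 0.434783, d = −0.75 ln(1 − 0.579711) = 0.650110 ≈ 0.650.

d(A,B) = 0.650, d(A,C) = 0.553, d(B,C) = 0.650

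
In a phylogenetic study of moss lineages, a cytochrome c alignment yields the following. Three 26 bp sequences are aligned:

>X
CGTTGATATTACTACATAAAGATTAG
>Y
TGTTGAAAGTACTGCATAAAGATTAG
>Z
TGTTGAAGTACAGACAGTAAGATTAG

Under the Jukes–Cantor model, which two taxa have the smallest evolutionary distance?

X–Y: 4/26 differ, p = 0.154, d = 0.172.
X–Z: 9/26 differ, p = 0.346, d = 0.464.
Y–Z: 9/26 differ, p = 0.346, d = 0.464.
The smallest distance is between X and Y.

X and Y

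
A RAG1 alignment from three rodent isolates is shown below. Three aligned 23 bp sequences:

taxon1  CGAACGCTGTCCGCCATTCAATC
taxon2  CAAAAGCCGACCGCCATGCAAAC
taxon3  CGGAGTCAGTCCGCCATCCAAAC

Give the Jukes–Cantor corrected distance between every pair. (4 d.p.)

d(taxon1,taxon2) = 0.3206, d(taxon1,taxon3) = 0.3206, d(taxon2,taxon3) = 0.3904

taxon1–taxon2: 6/23 sites differ → p ≈ 0.26087, d = −0.75 ln(1 − 0.347827) = 0.320584 ≈ 0.3206.
taxon1–taxon3: 6/23 sites differ → p ≈ 0.26087, d = −0.75 ln(1 − 0.347827) = 0.320584 ≈ 0.3206.
taxon2–taxon3: 7/23 sites differ → p ≈ 0.304348, d = −0.75 ln(1 − 0.405797) = 0.390401 ≈ 0.3904.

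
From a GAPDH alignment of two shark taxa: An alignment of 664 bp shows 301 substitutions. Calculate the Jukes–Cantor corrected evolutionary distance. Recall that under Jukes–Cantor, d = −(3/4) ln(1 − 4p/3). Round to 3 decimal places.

0.696

p = 301/664 ≈ 0.453313.
d = −(3/4) ln(1 − 4p/3) = −0.75 ln(1 − 0.604417) = −0.75 ln(0.395583)
  = −0.75 × (-0.927395) = 0.695546 substitutions/site.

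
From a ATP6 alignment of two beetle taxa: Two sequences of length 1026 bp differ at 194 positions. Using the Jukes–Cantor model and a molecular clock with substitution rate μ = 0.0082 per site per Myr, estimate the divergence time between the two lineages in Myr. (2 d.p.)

p = 194/1026 ≈ 0.189084.
d = −(3/4) ln(1 − 4p/3) = −0.75 ln(1 − 0.252112) = −0.75 ln(0.747888)
  = −0.75 × (-0.290502) = 0.217877 substitutions/site.
Under a molecular clock d = 2μt, so t = d/(2μ) = 0.217877 / (2 × 0.0082) = 13.29 Myr.

13.29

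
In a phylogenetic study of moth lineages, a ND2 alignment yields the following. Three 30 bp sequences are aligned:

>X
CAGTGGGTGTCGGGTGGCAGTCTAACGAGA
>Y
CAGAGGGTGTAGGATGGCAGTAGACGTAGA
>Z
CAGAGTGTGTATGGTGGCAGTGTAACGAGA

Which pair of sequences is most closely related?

X and Z

X–Y: 8/30 differ, p = 0.267, d = 0.330.
X–Z: 5/30 differ, p = 0.167, d = 0.188.
Y–Z: 8/30 differ, p = 0.267, d = 0.330.
The smallest distance is between X and Z.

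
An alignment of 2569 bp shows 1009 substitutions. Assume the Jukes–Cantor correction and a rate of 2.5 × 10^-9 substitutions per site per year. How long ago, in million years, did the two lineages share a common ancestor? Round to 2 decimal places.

111.25

p = 1009/2569 ≈ 0.39276.
d = −(3/4) ln(1 − 4p/3) = −0.75 ln(1 − 0.52368) = −0.75 ln(0.47632)
  = −0.75 × (-0.741665) = 0.556249 substitutions/site.
Under a molecular clock d = 2μt, so t = d/(2μ) = 0.556249 / (2 × 2.5 × 10^-9) = 111.25 million years.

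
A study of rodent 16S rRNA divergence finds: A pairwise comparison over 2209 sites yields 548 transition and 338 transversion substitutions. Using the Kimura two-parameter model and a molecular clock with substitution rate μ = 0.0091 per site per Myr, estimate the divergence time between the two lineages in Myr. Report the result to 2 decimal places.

P = 548/2209 ≈ 0.248076 and Q = 338/2209 ≈ 0.15301.
Under the Kimura two-parameter model, d = −½ ln(1 − 2P − Q) − ¼ ln(1 − 2Q).
1 − 2P − Q = 0.350838, giving −½ ln(0.350838) = 0.523715.
1 − 2Q = 0.69398, giving −¼ ln(0.69398) = 0.091328.
d = 0.523715 + 0.091328 = 0.615043.
Under a molecular clock d = 2μt, so t = d/(2μ) = 0.615043 / (2 × 0.0091) = 33.79 Myr.

33.79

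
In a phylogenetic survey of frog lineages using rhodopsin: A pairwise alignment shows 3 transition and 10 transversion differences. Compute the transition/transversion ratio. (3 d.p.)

R = 3/10 = 0.300.

0.300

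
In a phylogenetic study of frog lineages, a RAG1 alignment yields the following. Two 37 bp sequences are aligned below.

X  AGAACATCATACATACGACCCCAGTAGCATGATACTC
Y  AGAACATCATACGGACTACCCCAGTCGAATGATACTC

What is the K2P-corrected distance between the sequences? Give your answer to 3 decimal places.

Of 37 sites, 1 differences are transitions and 4 are transversions, so P = 1/37 ≈ 0.027027 and Q = 4/37 ≈ 0.108108.
Under the Kimura two-parameter model, d = −½ ln(1 − 2P − Q) − ¼ ln(1 − 2Q).
1 − 2P − Q = 0.837838, giving −½ ln(0.837838) = 0.088465.
1 − 2Q = 0.783784, giving −¼ ln(0.783784) = 0.060905.
d = 0.088465 + 0.060905 = 0.149370.

0.149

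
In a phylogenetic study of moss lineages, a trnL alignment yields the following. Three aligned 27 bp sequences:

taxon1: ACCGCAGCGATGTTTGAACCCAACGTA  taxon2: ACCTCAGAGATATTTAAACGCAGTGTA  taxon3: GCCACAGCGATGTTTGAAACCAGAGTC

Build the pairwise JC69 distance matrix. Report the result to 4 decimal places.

taxon1–taxon2: 7/27 sites differ → p ≈ 0.259259, d = −0.75 ln(1 − 0.345679) = 0.318118 ≈ 0.3181.
taxon1–taxon3: 6/27 sites differ → p ≈ 0.222222, d = −0.75 ln(1 − 0.296296) = 0.263548 ≈ 0.2635.
taxon2–taxon3: 9/27 sites differ → p ≈ 0.333333, d = −0.75 ln(1 − 0.444444) = 0.440839 ≈ 0.4408.

d(taxon1,taxon2) = 0.3181, d(taxon1,taxon3) = 0.2635, d(taxon2,taxon3) = 0.4408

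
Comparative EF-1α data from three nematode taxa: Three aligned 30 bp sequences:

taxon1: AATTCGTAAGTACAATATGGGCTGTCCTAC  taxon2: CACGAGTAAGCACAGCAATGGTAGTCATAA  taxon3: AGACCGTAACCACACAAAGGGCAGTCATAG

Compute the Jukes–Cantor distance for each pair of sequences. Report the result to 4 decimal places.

taxon1–taxon2: 13/30 sites differ → p ≈ 0.433333, d = −0.75 ln(1 − 0.577777) = 0.646666 ≈ 0.6467.
taxon1–taxon3: 11/30 sites differ → p ≈ 0.366667, d = −0.75 ln(1 − 0.488889) = 0.503376 ≈ 0.5034.
taxon2–taxon3: 11/30 sites differ → p ≈ 0.366667, d = −0.75 ln(1 − 0.488889) = 0.503376 ≈ 0.5034.

d(taxon1,taxon2) = 0.6467, d(taxon1,taxon3) = 0.5034, d(taxon2,taxon3) = 0.5034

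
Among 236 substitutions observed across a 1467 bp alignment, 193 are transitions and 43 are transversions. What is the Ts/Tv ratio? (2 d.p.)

R = 193/43 = 4.488372… ≈ 4.49 (to 2 d.p.).

4.49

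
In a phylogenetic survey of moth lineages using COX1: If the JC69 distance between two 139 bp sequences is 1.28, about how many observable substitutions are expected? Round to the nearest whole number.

85

Invert JC69: p = (3/4)(1 − e^(−4d/3)) = 0.75 × (1 − e^(-1.706667)) = 0.75 × (1 − 0.181470) = 0.613898.
Expected differing sites = pL ≈ 0.613898 × 139 = 85.331822 ≈ 85.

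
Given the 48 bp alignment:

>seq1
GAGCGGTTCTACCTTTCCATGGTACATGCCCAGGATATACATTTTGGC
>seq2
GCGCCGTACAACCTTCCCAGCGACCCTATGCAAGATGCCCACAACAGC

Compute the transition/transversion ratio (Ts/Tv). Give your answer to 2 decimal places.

Transitions are A↔G and C↔T; transversions are all other mismatches.
Transitions: 9. Transversions: 13.
R = 9/13 = 0.692307… ≈ 0.69 (to 2 d.p.).

0.69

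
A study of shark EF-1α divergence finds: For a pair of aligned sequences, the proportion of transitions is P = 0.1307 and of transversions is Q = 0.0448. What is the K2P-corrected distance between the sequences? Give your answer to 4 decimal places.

Under the Kimura two-parameter model, d = −½ ln(1 − 2P − Q) − ¼ ln(1 − 2Q).
1 − 2P − Q = 0.6938, giving −½ ln(0.6938) = 0.182786.
1 − 2Q = 0.9104, giving −¼ ln(0.9104) = 0.023468.
d = 0.182786 + 0.023468 = 0.206254.

0.2063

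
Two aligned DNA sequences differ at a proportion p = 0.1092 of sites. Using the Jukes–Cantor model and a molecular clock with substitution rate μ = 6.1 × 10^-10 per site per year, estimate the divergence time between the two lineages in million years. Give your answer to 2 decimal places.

d = −(3/4) ln(1 − 4p/3) = −0.75 ln(1 − 0.1456) = −0.75 ln(0.8544)
  = −0.75 × (-0.157356) = 0.118017 substitutions/site.
Under a molecular clock d = 2μt, so t = d/(2μ) = 0.118017 / (2 × 6.1 × 10^-10) = 96.74 million years.

96.74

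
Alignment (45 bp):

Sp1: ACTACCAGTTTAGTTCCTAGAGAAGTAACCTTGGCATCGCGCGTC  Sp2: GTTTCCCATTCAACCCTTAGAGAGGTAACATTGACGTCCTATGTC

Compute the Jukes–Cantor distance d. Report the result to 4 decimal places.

0.5716

The sequences differ at 18 of 45 sites, so p = 18/45 = 0.4.
d = −(3/4) ln(1 − 4p/3) = −0.75 ln(1 − 0.533333) = −0.75 ln(0.466667)
  = −0.75 × (-0.762139) = 0.571604 substitutions/site.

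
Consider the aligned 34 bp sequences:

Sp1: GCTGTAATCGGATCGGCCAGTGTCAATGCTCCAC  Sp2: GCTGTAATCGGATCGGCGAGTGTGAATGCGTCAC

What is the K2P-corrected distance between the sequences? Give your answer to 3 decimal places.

Of 34 sites, 1 differences are transitions and 3 are transversions, so P = 1/34 ≈ 0.029412 and Q = 3/34 ≈ 0.088235.
Under the Kimura two-parameter model, d = −½ ln(1 − 2P − Q) − ¼ ln(1 − 2Q).
1 − 2P − Q = 0.852941, giving −½ ln(0.852941) = 0.079532.
1 − 2Q = 0.82353, giving −¼ ln(0.82353) = 0.048539.
d = 0.079532 + 0.048539 = 0.128071.

0.128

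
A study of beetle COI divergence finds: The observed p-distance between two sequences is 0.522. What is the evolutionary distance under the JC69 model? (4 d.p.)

d = −(3/4) ln(1 − 4p/3) = −0.75 ln(1 − 0.696) = −0.75 ln(0.304)
  = −0.75 × (-1.190728) = 0.893046 substitutions/site.

0.8930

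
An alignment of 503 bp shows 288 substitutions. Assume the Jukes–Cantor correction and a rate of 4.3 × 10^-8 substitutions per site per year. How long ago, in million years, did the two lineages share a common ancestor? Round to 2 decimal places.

p = 288/503 ≈ 0.572565.
d = −(3/4) ln(1 − 4p/3) = −0.75 ln(1 − 0.76342) = −0.75 ln(0.23658)
  = −0.75 × (-1.441469) = 1.081102 substitutions/site.
Under a molecular clock d = 2μt, so t = d/(2μ) = 1.081102 / (2 × 4.3 × 10^-8) = 12.57 million years.

12.57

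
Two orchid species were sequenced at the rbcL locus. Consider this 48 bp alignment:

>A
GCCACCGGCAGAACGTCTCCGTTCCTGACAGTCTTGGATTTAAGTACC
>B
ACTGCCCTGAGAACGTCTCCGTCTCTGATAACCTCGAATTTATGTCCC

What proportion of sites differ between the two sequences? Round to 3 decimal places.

0.313

The sequences differ at 15 of 48 positions.
p = 15/48 = 0.3125 ≈ 0.313 (to 3 d.p.).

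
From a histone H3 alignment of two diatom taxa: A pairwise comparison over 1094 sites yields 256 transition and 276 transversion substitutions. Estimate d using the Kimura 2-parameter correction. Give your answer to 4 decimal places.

P = 256/1094 ≈ 0.234004 and Q = 276/1094 ≈ 0.252285.
Under the Kimura two-parameter model, d = −½ ln(1 − 2P − Q) − ¼ ln(1 − 2Q).
1 − 2P − Q = 0.279707, giving −½ ln(0.279707) = 0.637006.
1 − 2Q = 0.49543, giving −¼ ln(0.49543) = 0.175582.
d = 0.637006 + 0.175582 = 0.812588.

0.8126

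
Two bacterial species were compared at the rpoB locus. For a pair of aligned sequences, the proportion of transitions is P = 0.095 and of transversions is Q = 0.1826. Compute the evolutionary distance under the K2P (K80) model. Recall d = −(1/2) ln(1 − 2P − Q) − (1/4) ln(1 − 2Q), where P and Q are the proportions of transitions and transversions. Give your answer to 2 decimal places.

Under the Kimura two-parameter model, d = −½ ln(1 − 2P − Q) − ¼ ln(1 − 2Q).
1 − 2P − Q = 0.6274, giving −½ ln(0.6274) = 0.233085.
1 − 2Q = 0.6348, giving −¼ ln(0.6348) = 0.113611.
d = 0.233085 + 0.113611 = 0.346696.

0.35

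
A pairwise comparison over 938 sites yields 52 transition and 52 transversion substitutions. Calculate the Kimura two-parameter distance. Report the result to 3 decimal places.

0.120

P = 52/938 ≈ 0.055437 and Q = 52/938 ≈ 0.055437.
Under the Kimura two-parameter model, d = −½ ln(1 − 2P − Q) − ¼ ln(1 − 2Q).
1 − 2P − Q = 0.833689, giving −½ ln(0.833689) = 0.090947.
1 − 2Q = 0.889126, giving −¼ ln(0.889126) = 0.029379.
d = 0.090947 + 0.029379 = 0.120326.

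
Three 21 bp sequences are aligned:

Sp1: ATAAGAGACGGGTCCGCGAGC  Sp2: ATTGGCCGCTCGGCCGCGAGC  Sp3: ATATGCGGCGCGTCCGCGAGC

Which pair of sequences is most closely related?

Sp1 and Sp3

Sp1–Sp2: 8/21 differ, p = 0.381, d = 0.532.
Sp1–Sp3: 4/21 differ, p = 0.190, d = 0.220.
Sp2–Sp3: 5/21 differ, p = 0.238, d = 0.286.
The smallest distance is between Sp1 and Sp3.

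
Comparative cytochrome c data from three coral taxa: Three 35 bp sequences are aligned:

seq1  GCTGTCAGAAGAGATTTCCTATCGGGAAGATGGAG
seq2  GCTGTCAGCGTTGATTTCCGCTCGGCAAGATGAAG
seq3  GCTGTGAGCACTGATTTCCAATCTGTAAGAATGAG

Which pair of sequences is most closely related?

seq1–seq2: 8/35 differ, p = 0.229, d = 0.273.
seq1–seq3: 9/35 differ, p = 0.257, d = 0.315.
seq2–seq3: 10/35 differ, p = 0.286, d = 0.360.
The smallest distance is between seq1 and seq2.

seq1 and seq2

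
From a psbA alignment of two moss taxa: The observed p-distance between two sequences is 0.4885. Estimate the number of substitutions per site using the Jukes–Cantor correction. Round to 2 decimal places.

0.79

d = −(3/4) ln(1 − 4p/3) = −0.75 ln(1 − 0.651333) = −0.75 ln(0.348667)
  = −0.75 × (-1.053638) = 0.790229 substitutions/site.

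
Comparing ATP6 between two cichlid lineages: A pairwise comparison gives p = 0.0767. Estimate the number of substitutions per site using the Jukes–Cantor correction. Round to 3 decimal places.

d = −(3/4) ln(1 − 4p/3) = −0.75 ln(1 − 0.102267) = −0.75 ln(0.897733)
  = −0.75 × (-0.107883) = 0.080912 substitutions/site.

0.081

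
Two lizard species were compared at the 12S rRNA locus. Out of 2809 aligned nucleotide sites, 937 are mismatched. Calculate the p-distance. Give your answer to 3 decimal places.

0.334

p = 937/2809 = 0.333570… ≈ 0.334 (to 3 d.p.).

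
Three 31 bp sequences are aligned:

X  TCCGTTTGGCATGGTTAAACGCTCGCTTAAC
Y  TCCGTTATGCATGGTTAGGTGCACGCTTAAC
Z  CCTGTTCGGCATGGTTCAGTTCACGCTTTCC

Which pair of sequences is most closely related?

X–Y: 6/31 differ, p = 0.194, d = 0.224.
X–Z: 10/31 differ, p = 0.323, d = 0.422.
Y–Z: 9/31 differ, p = 0.290, d = 0.367.
The smallest distance is between X and Y.

X and Y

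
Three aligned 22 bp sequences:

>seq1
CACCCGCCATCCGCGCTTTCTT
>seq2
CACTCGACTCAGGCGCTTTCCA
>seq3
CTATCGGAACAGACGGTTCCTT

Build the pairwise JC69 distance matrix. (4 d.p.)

d(seq1,seq2) = 0.4975, d(seq1,seq3) = 0.8240, d(seq2,seq3) = 0.6987

seq1–seq2: 8/22 sites differ → p ≈ 0.363636, d = −0.75 ln(1 − 0.484848) = 0.497470 ≈ 0.4975.
seq1–seq3: 11/22 sites differ → p = 0.5, d = −0.75 ln(1 − 0.666667) = 0.823960 ≈ 0.8240.
seq2–seq3: 10/22 sites differ → p ≈ 0.454545, d = −0.75 ln(1 − 0.60606) = 0.698667 ≈ 0.6987.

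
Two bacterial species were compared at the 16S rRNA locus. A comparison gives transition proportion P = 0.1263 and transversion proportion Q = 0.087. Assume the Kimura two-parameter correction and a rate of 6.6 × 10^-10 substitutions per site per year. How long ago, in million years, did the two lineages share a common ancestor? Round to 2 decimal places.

Under the Kimura two-parameter model, d = −½ ln(1 − 2P − Q) − ¼ ln(1 − 2Q).
1 − 2P − Q = 0.6604, giving −½ ln(0.6604) = 0.207455.
1 − 2Q = 0.826, giving −¼ ln(0.826) = 0.047790.
d = 0.207455 + 0.047790 = 0.255245.
Under a molecular clock d = 2μt, so t = d/(2μ) = 0.255245 / (2 × 6.6 × 10^-10) = 193.37 million years.

193.37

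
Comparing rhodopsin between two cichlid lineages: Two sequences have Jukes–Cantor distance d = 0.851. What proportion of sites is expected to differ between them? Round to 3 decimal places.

0.509

p = (3/4)(1 − e^(−4d/3)) = 0.75 × (1 − e^(-1.134667)) = 0.75 × (1 − 0.321529) = 0.508853.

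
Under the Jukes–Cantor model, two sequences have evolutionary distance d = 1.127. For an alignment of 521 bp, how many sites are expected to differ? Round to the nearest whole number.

304

Invert JC69: p = (3/4)(1 − e^(−4d/3)) = 0.75 × (1 − e^(-1.502667)) = 0.75 × (1 − 0.222536) = 0.583098.
Expected differing sites = pL ≈ 0.583098 × 521 = 303.794058 ≈ 304.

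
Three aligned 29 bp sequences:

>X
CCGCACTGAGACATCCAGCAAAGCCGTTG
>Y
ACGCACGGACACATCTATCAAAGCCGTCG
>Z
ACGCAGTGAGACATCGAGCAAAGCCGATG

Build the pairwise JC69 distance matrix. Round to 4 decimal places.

d(X,Y) = 0.2421, d(X,Z) = 0.1524, d(Y,Z) = 0.2913

X–Y: 6/29 sites differ → p ≈ 0.206897, d = −0.75 ln(1 − 0.275863) = 0.242081 ≈ 0.2421.
X–Z: 4/29 sites differ → p ≈ 0.137931, d = −0.75 ln(1 − 0.183908) = 0.152421 ≈ 0.1524.
Y–Z: 7/29 sites differ → p ≈ 0.241379, d = −0.75 ln(1 − 0.321839) = 0.291278 ≈ 0.2913.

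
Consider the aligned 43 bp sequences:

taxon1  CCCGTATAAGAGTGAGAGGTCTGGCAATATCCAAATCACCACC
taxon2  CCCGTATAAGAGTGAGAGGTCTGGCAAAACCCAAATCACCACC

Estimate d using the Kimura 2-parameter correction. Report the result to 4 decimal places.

Of 43 sites, 1 differences are transitions and 1 are transversions, so P = 1/43 ≈ 0.023256 and Q = 1/43 ≈ 0.023256.
Under the Kimura two-parameter model, d = −½ ln(1 − 2P − Q) − ¼ ln(1 − 2Q).
1 − 2P − Q = 0.930232, giving −½ ln(0.930232) = 0.036161.
1 − 2Q = 0.953488, giving −¼ ln(0.953488) = 0.011907.
d = 0.036161 + 0.011907 = 0.048068.

0.0481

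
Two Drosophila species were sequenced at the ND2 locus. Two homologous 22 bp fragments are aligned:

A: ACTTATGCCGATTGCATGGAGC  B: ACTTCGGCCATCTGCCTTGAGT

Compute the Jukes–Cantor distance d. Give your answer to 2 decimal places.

The sequences differ at 8 of 22 sites (5, 6, 10, 11, 12, 16, 18, 22), so p = 8/22 ≈ 0.363636.
d = −(3/4) ln(1 − 4p/3) = −0.75 ln(1 − 0.484848) = −0.75 ln(0.515152)
  = −0.75 × (-0.663293) = 0.497470 substitutions/site.

0.50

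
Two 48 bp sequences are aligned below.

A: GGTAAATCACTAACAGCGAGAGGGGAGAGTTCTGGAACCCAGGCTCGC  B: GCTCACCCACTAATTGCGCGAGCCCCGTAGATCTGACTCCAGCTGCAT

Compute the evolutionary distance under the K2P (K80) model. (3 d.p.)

Of 48 sites, 9 differences are transitions and 16 are transversions, so P = 9/48 = 0.1875 and Q = 16/48 ≈ 0.333333.
Under the Kimura two-parameter model, d = −½ ln(1 − 2P − Q) − ¼ ln(1 − 2Q).
1 − 2P − Q = 0.291667, giving −½ ln(0.291667) = 0.616071.
1 − 2Q = 0.333334, giving −¼ ln(0.333334) = 0.274653.
d = 0.616071 + 0.274653 = 0.890724.

0.891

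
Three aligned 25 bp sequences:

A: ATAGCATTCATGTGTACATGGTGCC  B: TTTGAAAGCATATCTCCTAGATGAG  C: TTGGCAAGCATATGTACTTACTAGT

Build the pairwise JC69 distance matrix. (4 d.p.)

d(A,B) = 0.8865, d(A,C) = 0.6626, d(B,C) = 0.5716

A–B: 13/25 sites differ → p = 0.52, d = −0.75 ln(1 − 0.693333) = 0.886495 ≈ 0.8865.
A–C: 11/25 sites differ → p = 0.44, d = −0.75 ln(1 − 0.586667) = 0.662626 ≈ 0.6626.
B–C: 10/25 sites differ → p = 0.4, d = −0.75 ln(1 − 0.533333) = 0.571605 ≈ 0.5716.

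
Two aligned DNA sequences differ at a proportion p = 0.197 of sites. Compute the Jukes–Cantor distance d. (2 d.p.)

d = −(3/4) ln(1 − 4p/3) = −0.75 ln(1 − 0.262667) = −0.75 ln(0.737333)
  = −0.75 × (-0.304716) = 0.228537 substitutions/site.

0.23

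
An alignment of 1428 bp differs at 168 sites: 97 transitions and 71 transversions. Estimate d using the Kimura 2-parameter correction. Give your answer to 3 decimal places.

0.129

P = 97/1428 ≈ 0.067927 and Q = 71/1428 ≈ 0.04972.
Under the Kimura two-parameter model, d = −½ ln(1 − 2P − Q) − ¼ ln(1 − 2Q).
1 − 2P − Q = 0.814426, giving −½ ln(0.814426) = 0.102636.
1 − 2Q = 0.90056, giving −¼ ln(0.90056) = 0.026185.
d = 0.102636 + 0.026185 = 0.128821.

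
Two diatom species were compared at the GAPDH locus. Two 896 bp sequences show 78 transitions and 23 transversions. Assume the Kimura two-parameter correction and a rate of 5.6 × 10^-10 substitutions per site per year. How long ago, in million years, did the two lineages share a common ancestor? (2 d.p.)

P = 78/896 ≈ 0.087054 and Q = 23/896 ≈ 0.02567.
Under the Kimura two-parameter model, d = −½ ln(1 − 2P − Q) − ¼ ln(1 − 2Q).
1 − 2P − Q = 0.800222, giving −½ ln(0.800222) = 0.111433.
1 − 2Q = 0.94866, giving −¼ ln(0.94866) = 0.013176.
d = 0.111433 + 0.013176 = 0.124609.
Under a molecular clock d = 2μt, so t = d/(2μ) = 0.124609 / (2 × 5.6 × 10^-10) = 111.26 million years.

111.26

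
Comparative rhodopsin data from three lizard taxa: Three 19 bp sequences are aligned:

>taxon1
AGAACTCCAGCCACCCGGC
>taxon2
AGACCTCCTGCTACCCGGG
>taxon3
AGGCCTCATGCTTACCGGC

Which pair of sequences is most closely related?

taxon1 and taxon2

taxon1–taxon2: 4/19 differ, p = 0.211, d = 0.247.
taxon1–taxon3: 7/19 differ, p = 0.368, d = 0.507.
taxon2–taxon3: 5/19 differ, p = 0.263, d = 0.324.
The smallest distance is between taxon1 and taxon2.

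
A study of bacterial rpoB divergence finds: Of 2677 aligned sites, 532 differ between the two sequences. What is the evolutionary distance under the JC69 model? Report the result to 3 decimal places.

0.231

p = 532/2677 ≈ 0.19873.
d = −(3/4) ln(1 − 4p/3) = −0.75 ln(1 − 0.264973) = −0.75 ln(0.735027)
  = −0.75 × (-0.307848) = 0.230886 substitutions/site.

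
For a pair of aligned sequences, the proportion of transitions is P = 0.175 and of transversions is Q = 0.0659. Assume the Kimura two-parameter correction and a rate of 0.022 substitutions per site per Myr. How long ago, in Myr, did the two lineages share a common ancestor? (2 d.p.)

6.91

Under the Kimura two-parameter model, d = −½ ln(1 − 2P − Q) − ¼ ln(1 − 2Q).
1 − 2P − Q = 0.5841, giving −½ ln(0.5841) = 0.268842.
1 − 2Q = 0.8682, giving −¼ ln(0.8682) = 0.035333.
d = 0.268842 + 0.035333 = 0.304175.
Under a molecular clock d = 2μt, so t = d/(2μ) = 0.304175 / (2 × 0.022) = 6.91 Myr.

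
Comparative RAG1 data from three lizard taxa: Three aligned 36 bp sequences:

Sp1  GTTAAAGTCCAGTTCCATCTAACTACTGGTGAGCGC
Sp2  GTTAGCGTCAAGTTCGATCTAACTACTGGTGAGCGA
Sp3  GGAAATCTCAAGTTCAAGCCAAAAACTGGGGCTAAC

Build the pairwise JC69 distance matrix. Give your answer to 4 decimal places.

d(Sp1,Sp2) = 0.1536, d(Sp1,Sp3) = 0.6082, d(Sp2,Sp3) = 0.6735

Sp1–Sp2: 5/36 sites differ → p ≈ 0.138889, d = −0.75 ln(1 − 0.185185) = 0.153596 ≈ 0.1536.
Sp1–Sp3: 15/36 sites differ → p ≈ 0.416667, d = −0.75 ln(1 − 0.555556) = 0.608198 ≈ 0.6082.
Sp2–Sp3: 16/36 sites differ → p ≈ 0.444444, d = −0.75 ln(1 − 0.592592) = 0.673455 ≈ 0.6735.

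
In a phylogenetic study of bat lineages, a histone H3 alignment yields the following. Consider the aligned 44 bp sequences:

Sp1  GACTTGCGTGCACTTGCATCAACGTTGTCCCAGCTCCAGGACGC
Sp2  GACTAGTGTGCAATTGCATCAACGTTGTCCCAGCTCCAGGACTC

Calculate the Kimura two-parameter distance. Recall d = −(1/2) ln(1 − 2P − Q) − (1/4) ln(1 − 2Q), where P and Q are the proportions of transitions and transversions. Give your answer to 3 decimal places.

0.097

Of 44 sites, 1 differences are transitions and 3 are transversions, so P = 1/44 ≈ 0.022727 and Q = 3/44 ≈ 0.068182.
Under the Kimura two-parameter model, d = −½ ln(1 − 2P − Q) − ¼ ln(1 − 2Q).
1 − 2P − Q = 0.886364, giving −½ ln(0.886364) = 0.060314.
1 − 2Q = 0.863636, giving −¼ ln(0.863636) = 0.036651.
d = 0.060314 + 0.036651 = 0.096965.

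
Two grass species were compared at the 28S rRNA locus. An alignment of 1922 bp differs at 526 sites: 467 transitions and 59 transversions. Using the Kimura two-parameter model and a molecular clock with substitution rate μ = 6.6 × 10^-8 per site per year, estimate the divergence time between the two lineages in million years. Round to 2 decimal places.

P = 467/1922 ≈ 0.242976 and Q = 59/1922 ≈ 0.030697.
Under the Kimura two-parameter model, d = −½ ln(1 − 2P − Q) − ¼ ln(1 − 2Q).
1 − 2P − Q = 0.483351, giving −½ ln(0.483351) = 0.363506.
1 − 2Q = 0.938606, giving −¼ ln(0.938606) = 0.015840.
d = 0.363506 + 0.015840 = 0.379346.
Under a molecular clock d = 2μt, so t = d/(2μ) = 0.379346 / (2 × 6.6 × 10^-8) = 2.87 million years.

2.87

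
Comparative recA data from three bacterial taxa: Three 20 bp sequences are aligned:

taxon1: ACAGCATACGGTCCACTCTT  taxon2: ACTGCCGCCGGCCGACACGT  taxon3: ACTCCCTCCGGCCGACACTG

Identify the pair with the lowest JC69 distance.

taxon2 and taxon3

taxon1–taxon2: 8/20 differ, p = 0.400, d = 0.572.
taxon1–taxon3: 8/20 differ, p = 0.400, d = 0.572.
taxon2–taxon3: 4/20 differ, p = 0.200, d = 0.233.
The smallest distance is between taxon2 and taxon3.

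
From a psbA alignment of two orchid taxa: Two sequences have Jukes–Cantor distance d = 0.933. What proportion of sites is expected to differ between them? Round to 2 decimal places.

0.53

p = (3/4)(1 − e^(−4d/3)) = 0.75 × (1 − e^(-1.244)) = 0.75 × (1 − 0.288229) = 0.533828.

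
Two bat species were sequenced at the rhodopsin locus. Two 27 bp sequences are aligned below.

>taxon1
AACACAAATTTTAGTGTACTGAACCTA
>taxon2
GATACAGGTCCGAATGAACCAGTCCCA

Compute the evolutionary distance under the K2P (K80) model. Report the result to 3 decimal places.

Of 27 sites, 11 differences are transitions and 3 are transversions, so P = 11/27 ≈ 0.407407 and Q = 3/27 ≈ 0.111111.
Under the Kimura two-parameter model, d = −½ ln(1 − 2P − Q) − ¼ ln(1 − 2Q).
1 − 2P − Q = 0.074075, giving −½ ln(0.074075) = 1.301339.
1 − 2Q = 0.777778, giving −¼ ln(0.777778) = 0.062829.
d = 1.301339 + 0.062829 = 1.364168.

1.364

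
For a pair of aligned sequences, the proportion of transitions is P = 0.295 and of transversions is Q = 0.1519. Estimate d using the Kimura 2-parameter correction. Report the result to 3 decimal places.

Under the Kimura two-parameter model, d = −½ ln(1 − 2P − Q) − ¼ ln(1 − 2Q).
1 − 2P − Q = 0.2581, giving −½ ln(0.2581) = 0.677204.
1 − 2Q = 0.6962, giving −¼ ln(0.6962) = 0.090530.
d = 0.677204 + 0.090530 = 0.767734.

0.768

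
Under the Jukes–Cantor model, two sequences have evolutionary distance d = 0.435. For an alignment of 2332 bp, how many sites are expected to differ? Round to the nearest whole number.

Invert JC69: p = (3/4)(1 − e^(−4d/3)) = 0.75 × (1 − e^(-0.58)) = 0.75 × (1 − 0.559898) = 0.330077.
Expected differing sites = pL ≈ 0.330077 × 2332 = 769.739564 ≈ 770.

770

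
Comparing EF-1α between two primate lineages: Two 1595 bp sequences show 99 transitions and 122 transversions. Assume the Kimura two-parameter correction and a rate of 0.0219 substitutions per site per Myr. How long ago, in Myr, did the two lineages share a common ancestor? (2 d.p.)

P = 99/1595 ≈ 0.062069 and Q = 122/1595 ≈ 0.076489.
Under the Kimura two-parameter model, d = −½ ln(1 − 2P − Q) − ¼ ln(1 − 2Q).
1 − 2P − Q = 0.799373, giving −½ ln(0.799373) = 0.111964.
1 − 2Q = 0.847022, giving −¼ ln(0.847022) = 0.041507.
d = 0.111964 + 0.041507 = 0.153471.
Under a molecular clock d = 2μt, so t = d/(2μ) = 0.153471 / (2 × 0.0219) = 3.50 Myr.

3.50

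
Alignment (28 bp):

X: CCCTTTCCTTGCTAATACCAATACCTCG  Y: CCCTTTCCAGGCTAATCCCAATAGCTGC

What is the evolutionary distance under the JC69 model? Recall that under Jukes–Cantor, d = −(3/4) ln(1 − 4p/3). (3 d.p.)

0.252

The sequences differ at 6 of 28 sites (9, 10, 17, 24, 27, 28), so p = 6/28 ≈ 0.214286.
d = −(3/4) ln(1 − 4p/3) = −0.75 ln(1 − 0.285715) = −0.75 ln(0.714285)
  = −0.75 × (-0.336473) = 0.252355 substitutions/site.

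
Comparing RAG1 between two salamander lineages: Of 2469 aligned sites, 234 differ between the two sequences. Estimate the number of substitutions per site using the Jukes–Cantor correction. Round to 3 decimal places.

0.101

p = 234/2469 ≈ 0.094775.
d = −(3/4) ln(1 − 4p/3) = −0.75 ln(1 − 0.126367) = −0.75 ln(0.873633)
  = −0.75 × (-0.135095) = 0.101321 substitutions/site.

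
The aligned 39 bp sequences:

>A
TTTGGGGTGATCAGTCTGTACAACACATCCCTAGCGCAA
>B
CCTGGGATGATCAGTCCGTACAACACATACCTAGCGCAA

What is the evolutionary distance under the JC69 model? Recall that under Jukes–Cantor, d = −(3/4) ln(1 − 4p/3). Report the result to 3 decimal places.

The sequences differ at 5 of 39 sites (1, 2, 7, 17, 29), so p = 5/39 ≈ 0.128205.
d = −(3/4) ln(1 − 4p/3) = −0.75 ln(1 − 0.17094) = −0.75 ln(0.82906)
  = −0.75 × (-0.187463) = 0.140597 substitutions/site.

0.141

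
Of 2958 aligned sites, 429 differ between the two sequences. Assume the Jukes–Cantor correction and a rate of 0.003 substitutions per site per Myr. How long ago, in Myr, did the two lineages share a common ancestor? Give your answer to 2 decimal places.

p = 429/2958 ≈ 0.14503.
d = −(3/4) ln(1 − 4p/3) = −0.75 ln(1 − 0.193373) = −0.75 ln(0.806627)
  = −0.75 × (-0.214894) = 0.161171 substitutions/site.
Under a molecular clock d = 2μt, so t = d/(2μ) = 0.161171 / (2 × 0.003) = 26.86 Myr.

26.86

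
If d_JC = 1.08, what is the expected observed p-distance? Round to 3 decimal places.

0.572

p = (3/4)(1 − e^(−4d/3)) = 0.75 × (1 − e^(-1.44)) = 0.75 × (1 − 0.236928) = 0.572304.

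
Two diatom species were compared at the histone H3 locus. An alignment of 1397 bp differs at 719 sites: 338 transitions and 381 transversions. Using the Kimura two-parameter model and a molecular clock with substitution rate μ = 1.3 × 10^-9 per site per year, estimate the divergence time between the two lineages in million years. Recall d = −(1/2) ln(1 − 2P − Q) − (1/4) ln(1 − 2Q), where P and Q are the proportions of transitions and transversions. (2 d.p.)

P = 338/1397 ≈ 0.241947 and Q = 381/1397 ≈ 0.272727.
Under the Kimura two-parameter model, d = −½ ln(1 − 2P − Q) − ¼ ln(1 − 2Q).
1 − 2P − Q = 0.243379, giving −½ ln(0.243379) = 0.706568.
1 − 2Q = 0.454546, giving −¼ ln(0.454546) = 0.197114.
d = 0.706568 + 0.197114 = 0.903682.
Under a molecular clock d = 2μt, so t = d/(2μ) = 0.903682 / (2 × 1.3 × 10^-9) = 347.57 million years.

347.57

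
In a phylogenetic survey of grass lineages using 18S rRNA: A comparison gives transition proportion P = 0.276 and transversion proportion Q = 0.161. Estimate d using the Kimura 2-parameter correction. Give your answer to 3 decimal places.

0.721

Under the Kimura two-parameter model, d = −½ ln(1 − 2P − Q) − ¼ ln(1 − 2Q).
1 − 2P − Q = 0.287, giving −½ ln(0.287) = 0.624137.
1 − 2Q = 0.678, giving −¼ ln(0.678) = 0.097152.
d = 0.624137 + 0.097152 = 0.721289.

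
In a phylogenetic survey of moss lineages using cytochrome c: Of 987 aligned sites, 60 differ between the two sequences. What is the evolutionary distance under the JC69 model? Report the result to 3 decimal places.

0.063

p = 60/987 ≈ 0.06079.
d = −(3/4) ln(1 − 4p/3) = −0.75 ln(1 − 0.081053) = −0.75 ln(0.918947)
  = −0.75 × (-0.084527) = 0.063395 substitutions/site.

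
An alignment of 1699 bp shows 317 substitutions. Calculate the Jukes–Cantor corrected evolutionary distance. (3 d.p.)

p = 317/1699 ≈ 0.18658.
d = −(3/4) ln(1 − 4p/3) = −0.75 ln(1 − 0.248773) = −0.75 ln(0.751227)
  = −0.75 × (-0.286047) = 0.214535 substitutions/site.

0.215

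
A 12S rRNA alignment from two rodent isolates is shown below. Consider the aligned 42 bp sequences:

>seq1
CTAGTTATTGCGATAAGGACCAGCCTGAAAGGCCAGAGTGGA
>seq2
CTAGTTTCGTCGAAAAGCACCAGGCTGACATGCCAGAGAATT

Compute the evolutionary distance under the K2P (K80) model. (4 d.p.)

Of 42 sites, 2 differences are transitions and 11 are transversions, so P = 2/42 ≈ 0.047619 and Q = 11/42 ≈ 0.261905.
Under the Kimura two-parameter model, d = −½ ln(1 − 2P − Q) − ¼ ln(1 − 2Q).
1 − 2P − Q = 0.642857, giving −½ ln(0.642857) = 0.220916.
1 − 2Q = 0.47619, giving −¼ ln(0.47619) = 0.185485.
d = 0.220916 + 0.185485 = 0.406401.

0.4064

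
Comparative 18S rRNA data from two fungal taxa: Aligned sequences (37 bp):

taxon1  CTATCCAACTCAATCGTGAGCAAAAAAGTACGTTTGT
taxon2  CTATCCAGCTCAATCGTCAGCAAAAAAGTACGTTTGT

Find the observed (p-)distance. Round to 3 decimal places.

The sequences differ at 2 of 37 positions (sites 8, 18).
p = 2/37 = 0.054054… ≈ 0.054 (to 3 d.p.).

0.054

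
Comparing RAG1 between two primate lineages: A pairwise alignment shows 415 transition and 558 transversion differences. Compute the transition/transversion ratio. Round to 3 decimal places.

R = 415/558 = 0.743727… ≈ 0.744 (to 3 d.p.).

0.744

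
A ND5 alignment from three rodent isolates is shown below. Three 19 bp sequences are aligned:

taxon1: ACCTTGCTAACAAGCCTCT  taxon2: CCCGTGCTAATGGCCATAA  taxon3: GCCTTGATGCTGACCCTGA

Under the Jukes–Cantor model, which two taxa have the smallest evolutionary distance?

taxon2 and taxon3

taxon1–taxon2: 9/19 differ, p = 0.474, d = 0.749.
taxon1–taxon3: 9/19 differ, p = 0.474, d = 0.749.
taxon2–taxon3: 8/19 differ, p = 0.421, d = 0.618.
The smallest distance is between taxon2 and taxon3.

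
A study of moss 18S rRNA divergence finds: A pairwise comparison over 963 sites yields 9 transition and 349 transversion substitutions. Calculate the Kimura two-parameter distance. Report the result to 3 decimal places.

0.562

P = 9/963 ≈ 0.009346 and Q = 349/963 ≈ 0.362409.
Under the Kimura two-parameter model, d = −½ ln(1 − 2P − Q) − ¼ ln(1 − 2Q).
1 − 2P − Q = 0.618899, giving −½ ln(0.618899) = 0.239907.
1 − 2Q = 0.275182, giving −¼ ln(0.275182) = 0.322581.
d = 0.239907 + 0.322581 = 0.562488.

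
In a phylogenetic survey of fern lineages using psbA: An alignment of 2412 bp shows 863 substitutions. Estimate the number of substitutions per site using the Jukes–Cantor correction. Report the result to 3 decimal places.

0.486

p = 863/2412 ≈ 0.357794.
d = −(3/4) ln(1 − 4p/3) = −0.75 ln(1 − 0.477059) = −0.75 ln(0.522941)
  = −0.75 × (-0.648287) = 0.486215 substitutions/site.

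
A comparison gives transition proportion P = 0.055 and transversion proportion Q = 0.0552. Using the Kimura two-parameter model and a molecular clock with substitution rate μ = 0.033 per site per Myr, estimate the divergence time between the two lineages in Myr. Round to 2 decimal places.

Under the Kimura two-parameter model, d = −½ ln(1 − 2P − Q) − ¼ ln(1 − 2Q).
1 − 2P − Q = 0.8348, giving −½ ln(0.8348) = 0.090282.
1 − 2Q = 0.8896, giving −¼ ln(0.8896) = 0.029246.
d = 0.090282 + 0.029246 = 0.119528.
Under a molecular clock d = 2μt, so t = d/(2μ) = 0.119528 / (2 × 0.033) = 1.81 Myr.

1.81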